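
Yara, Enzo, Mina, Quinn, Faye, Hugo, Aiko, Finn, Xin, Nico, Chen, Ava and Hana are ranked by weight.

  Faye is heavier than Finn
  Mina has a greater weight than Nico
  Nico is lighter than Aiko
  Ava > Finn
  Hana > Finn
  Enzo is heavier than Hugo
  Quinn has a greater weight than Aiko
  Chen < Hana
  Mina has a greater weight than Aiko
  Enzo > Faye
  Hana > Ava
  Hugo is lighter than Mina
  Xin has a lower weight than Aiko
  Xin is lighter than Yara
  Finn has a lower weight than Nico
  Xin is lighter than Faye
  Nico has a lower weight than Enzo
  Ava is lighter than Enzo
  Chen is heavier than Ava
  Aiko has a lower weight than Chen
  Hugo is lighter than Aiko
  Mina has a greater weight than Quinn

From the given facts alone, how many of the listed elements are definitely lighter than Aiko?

From Aiko the given relations immediately reach Hugo, Nico, Xin.
From those, Finn — 4 in total.
Nothing else is reachable below Aiko; 4 in all.

4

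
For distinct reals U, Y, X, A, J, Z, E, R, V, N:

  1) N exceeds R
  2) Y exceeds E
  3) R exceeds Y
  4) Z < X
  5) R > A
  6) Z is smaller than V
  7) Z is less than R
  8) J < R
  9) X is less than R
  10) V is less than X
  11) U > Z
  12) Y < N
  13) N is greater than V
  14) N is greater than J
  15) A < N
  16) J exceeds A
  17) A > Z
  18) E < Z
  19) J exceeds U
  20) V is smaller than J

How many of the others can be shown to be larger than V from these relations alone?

4

From V the given relations immediately reach J, X, N.
From those, R — 4 in total.
Nothing else is reachable above V; 4 in all.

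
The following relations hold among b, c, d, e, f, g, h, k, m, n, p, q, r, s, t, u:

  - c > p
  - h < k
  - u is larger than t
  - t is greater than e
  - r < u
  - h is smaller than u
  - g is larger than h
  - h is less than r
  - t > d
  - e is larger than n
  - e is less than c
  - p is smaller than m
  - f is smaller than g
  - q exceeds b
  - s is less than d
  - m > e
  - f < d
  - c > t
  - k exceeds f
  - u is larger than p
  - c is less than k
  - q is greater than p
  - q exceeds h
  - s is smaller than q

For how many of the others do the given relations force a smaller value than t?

5

Directly below t: d, e.
One step further: f, n, s (5 so far).
Nothing else is reachable below t; 5 in all.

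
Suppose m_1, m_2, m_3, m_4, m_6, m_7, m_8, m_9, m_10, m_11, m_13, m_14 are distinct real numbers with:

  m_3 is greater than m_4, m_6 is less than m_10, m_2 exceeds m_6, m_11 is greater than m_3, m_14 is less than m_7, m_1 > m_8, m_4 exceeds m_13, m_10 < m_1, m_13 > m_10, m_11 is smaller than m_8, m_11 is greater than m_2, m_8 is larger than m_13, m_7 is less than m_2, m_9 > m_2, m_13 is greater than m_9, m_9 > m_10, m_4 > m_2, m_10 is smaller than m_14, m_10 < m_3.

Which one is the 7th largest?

m_9

Chaining the given pairs: m_6 < m_10 < m_14 < m_7 < m_2 < m_9 < m_13 < m_4 < m_3 < m_11 < m_8 < m_1.
Counting 7 from the largest end gives m_9.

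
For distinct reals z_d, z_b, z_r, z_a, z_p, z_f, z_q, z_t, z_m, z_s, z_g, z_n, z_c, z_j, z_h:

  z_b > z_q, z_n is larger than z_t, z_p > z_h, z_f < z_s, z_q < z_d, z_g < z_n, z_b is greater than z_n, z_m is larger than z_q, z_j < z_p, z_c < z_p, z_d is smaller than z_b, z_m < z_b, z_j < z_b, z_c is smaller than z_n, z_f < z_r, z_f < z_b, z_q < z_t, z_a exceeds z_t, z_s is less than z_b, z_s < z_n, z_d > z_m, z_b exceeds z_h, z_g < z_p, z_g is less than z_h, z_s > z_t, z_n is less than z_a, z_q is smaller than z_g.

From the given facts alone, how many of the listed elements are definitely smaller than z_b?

From z_b the given relations immediately reach z_f, z_q, z_m, z_s, z_d, z_h, z_j, z_n.
From those, z_t, z_c, z_g — 11 in total.
Nothing else is reachable below z_b; 11 in all.

11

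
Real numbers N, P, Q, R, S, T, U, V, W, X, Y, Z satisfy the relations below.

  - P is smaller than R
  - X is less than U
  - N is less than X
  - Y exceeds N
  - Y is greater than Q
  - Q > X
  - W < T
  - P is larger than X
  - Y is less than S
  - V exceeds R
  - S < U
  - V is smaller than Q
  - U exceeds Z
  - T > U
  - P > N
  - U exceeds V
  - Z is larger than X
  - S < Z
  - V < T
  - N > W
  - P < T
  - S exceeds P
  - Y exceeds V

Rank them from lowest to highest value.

Nothing is placed below W, so it is least; from there W < N; N < X; X < P; P < R; R < V; V < Q; Q < Y; Y < S; S < Z; Z < U; U < T, each given directly.

W < N < X < P < R < V < Q < Y < S < Z < U < T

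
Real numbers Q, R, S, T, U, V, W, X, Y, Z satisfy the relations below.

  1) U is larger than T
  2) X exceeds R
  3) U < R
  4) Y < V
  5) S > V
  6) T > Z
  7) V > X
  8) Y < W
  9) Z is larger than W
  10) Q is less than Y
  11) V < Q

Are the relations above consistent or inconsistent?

inconsistent

We have V < Q stated directly, yet also Q < Y < W < Z < T < U < R < X < V by chaining the others — so Q < V. Contradiction.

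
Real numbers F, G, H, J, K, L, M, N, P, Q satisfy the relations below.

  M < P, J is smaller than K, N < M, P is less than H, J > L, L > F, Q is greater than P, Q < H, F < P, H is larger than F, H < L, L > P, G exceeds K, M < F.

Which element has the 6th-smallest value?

H

Piecing the relations together gives one ordering: N < M < F < P < Q < H < L < J < K < G.
The 6th smallest is H.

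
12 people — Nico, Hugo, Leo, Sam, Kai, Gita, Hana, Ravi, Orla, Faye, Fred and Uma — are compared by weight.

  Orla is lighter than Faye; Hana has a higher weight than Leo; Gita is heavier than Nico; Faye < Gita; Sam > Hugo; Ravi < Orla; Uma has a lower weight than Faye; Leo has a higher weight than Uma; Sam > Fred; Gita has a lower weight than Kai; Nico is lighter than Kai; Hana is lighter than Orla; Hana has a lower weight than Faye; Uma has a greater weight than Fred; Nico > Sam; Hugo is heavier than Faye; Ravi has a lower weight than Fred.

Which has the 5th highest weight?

Hugo

Chaining the given pairs: Ravi < Fred < Uma < Leo < Hana < Orla < Faye < Hugo < Sam < Nico < Gita < Kai.
Counting 5 from the largest end gives Hugo.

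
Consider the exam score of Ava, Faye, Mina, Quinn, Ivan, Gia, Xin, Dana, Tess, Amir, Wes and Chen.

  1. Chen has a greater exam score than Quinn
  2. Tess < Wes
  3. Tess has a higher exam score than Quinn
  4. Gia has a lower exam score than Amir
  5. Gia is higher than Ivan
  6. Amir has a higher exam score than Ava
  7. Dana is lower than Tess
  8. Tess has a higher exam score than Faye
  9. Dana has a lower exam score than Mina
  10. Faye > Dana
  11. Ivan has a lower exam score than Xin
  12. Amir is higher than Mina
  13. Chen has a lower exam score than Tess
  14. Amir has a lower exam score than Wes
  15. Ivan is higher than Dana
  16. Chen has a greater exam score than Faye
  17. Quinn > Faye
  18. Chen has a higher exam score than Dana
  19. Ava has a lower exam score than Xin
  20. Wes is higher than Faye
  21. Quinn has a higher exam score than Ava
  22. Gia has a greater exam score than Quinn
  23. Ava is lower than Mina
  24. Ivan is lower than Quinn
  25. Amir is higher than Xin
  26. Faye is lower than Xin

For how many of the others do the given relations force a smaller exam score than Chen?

From Chen the given relations immediately reach Dana, Faye, Quinn.
From those, Ivan, Ava — 5 in total.
Nothing else is reachable below Chen; 5 in all.

5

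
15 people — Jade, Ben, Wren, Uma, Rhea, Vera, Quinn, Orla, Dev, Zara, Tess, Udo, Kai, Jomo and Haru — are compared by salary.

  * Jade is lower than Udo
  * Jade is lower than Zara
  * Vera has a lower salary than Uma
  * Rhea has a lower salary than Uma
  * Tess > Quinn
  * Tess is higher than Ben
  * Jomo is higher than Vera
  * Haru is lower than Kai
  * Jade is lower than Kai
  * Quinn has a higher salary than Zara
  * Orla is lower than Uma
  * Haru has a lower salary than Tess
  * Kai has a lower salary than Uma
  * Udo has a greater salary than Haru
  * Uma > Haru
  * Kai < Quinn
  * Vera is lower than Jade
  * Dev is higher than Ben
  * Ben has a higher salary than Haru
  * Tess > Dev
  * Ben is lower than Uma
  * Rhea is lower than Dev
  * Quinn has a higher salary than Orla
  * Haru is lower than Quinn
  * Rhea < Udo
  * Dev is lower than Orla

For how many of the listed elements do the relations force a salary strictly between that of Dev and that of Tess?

2

Chaining upward from Dev reaches: Orla, Quinn, Uma.
Chaining downward from Tess reaches: Haru, Vera, Rhea, Jade, Kai, Ben, Orla, Zara, Quinn.
Strictly between Dev and Tess are those in both lists: Orla, Quinn — 2 elements.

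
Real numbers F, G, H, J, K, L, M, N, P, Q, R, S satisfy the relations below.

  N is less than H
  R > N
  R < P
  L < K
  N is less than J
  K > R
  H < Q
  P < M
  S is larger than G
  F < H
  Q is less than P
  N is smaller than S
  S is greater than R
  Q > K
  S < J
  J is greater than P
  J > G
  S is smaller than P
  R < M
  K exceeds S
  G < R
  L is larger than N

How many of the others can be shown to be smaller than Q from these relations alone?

8

From Q the given relations immediately reach H, K.
From those, N, F, L, R, S — 7 in total.
From those, G — 8 in total.
Nothing else is reachable below Q; 8 in all.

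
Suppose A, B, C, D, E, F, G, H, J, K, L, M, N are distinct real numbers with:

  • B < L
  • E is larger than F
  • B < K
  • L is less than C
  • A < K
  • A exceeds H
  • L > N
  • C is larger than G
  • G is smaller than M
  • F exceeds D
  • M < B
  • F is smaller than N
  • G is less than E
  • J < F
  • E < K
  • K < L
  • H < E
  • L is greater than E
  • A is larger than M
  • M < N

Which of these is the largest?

J is not greatest since J < F; D is not greatest since D < F; G is not greatest since G < M; H is not greatest since H < E; F is not greatest since F < E; M is not greatest since M < N; E is not greatest since E < L; N is not greatest since N < L; A is not greatest since A < K; B is not greatest since B < L; K is not greatest since K < L; L is not greatest since L < C.
Only C has nothing above it, so C is the largest.

C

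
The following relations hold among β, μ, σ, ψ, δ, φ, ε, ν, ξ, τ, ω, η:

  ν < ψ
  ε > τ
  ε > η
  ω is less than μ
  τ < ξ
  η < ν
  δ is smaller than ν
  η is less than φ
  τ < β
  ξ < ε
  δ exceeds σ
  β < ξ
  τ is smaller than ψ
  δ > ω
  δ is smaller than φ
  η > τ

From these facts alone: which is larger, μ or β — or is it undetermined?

undetermined

Following every chain through β: above β we get ξ, ε; below β we get τ.
μ is not reached, and no chain runs the other way from μ to β.
So the given relations leave the order of β and μ undetermined.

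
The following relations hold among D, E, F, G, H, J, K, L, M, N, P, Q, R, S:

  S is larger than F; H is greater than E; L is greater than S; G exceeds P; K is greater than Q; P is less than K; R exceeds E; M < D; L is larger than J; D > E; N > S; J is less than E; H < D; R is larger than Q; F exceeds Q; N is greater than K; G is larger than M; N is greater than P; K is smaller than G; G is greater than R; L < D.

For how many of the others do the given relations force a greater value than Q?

8

Directly above Q: R, F, K.
One step further: S, N, G (6 so far).
One step further: L (7 so far).
One step further: D (8 so far).
Nothing else is reachable above Q; 8 in all.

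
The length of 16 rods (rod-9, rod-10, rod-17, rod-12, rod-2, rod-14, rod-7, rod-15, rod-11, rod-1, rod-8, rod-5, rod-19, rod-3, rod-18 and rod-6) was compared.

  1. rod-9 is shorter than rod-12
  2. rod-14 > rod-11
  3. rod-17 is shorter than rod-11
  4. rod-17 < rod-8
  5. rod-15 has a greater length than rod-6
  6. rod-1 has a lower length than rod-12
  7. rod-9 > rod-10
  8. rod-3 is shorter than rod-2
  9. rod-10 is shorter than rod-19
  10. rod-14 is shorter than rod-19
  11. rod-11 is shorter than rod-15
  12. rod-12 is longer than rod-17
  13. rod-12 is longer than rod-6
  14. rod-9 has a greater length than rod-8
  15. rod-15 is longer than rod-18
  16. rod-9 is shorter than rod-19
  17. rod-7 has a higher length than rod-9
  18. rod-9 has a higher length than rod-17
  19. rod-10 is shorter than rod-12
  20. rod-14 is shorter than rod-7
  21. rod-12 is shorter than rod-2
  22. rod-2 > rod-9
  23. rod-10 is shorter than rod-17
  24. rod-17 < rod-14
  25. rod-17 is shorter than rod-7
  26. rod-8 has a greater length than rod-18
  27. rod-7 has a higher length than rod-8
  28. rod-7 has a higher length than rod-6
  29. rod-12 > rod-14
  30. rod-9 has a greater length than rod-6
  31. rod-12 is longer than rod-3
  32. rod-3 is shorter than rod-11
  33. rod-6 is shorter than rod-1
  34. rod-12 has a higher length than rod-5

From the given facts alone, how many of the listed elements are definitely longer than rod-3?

7

Directly above rod-3: rod-11, rod-12, rod-2.
One step further: rod-14, rod-15 (5 so far).
One step further: rod-19, rod-7 (7 so far).
Nothing else is reachable above rod-3; 7 in all.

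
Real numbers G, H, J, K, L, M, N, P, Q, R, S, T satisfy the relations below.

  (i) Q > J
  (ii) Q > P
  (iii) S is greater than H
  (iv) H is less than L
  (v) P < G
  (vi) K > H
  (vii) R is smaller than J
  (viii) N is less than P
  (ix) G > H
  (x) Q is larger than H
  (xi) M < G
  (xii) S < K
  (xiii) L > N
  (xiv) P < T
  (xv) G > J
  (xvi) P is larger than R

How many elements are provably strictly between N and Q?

1

The relations place N below Q. An element lies strictly between them when it is forced above N and also forced below Q.
Above N: {P, L, G, T}. Below Q: {H, R, P, J}.
Intersection: {P} — 1.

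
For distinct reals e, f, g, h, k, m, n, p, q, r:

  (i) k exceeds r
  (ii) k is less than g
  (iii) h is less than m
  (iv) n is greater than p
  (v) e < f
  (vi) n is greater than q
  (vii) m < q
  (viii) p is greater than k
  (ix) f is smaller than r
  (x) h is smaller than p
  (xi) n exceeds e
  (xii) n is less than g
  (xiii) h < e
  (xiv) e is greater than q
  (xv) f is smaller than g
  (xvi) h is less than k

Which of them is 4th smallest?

Piecing the relations together gives one ordering: h < m < q < e < f < r < k < p < n < g.
Counting 4 from the smallest end gives e.

e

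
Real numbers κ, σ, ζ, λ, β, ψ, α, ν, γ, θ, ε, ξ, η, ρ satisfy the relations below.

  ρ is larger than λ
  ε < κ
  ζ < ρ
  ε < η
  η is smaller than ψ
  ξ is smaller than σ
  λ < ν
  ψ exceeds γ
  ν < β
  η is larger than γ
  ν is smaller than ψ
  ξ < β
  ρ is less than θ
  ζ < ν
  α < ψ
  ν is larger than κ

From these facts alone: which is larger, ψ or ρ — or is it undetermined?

undetermined

Following every chain through ρ: above ρ we get θ; below ρ we get λ, ζ.
ψ is not reached, and no chain runs the other way from ψ to ρ.
So the given relations leave the order of ρ and ψ undetermined.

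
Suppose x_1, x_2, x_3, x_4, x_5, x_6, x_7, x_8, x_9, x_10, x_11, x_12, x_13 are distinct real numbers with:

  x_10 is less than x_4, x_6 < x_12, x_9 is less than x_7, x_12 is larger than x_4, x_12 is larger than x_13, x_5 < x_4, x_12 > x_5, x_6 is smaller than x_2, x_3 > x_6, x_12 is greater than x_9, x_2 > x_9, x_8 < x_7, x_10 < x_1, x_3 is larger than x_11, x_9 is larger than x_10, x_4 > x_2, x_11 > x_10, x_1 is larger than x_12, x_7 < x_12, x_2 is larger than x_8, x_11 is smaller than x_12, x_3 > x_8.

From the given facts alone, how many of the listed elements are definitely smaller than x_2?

Directly below x_2: x_6, x_8, x_9.
One step further: x_10 (4 so far).
No other element is forced below x_2 by the given relations, so the count is 4.

4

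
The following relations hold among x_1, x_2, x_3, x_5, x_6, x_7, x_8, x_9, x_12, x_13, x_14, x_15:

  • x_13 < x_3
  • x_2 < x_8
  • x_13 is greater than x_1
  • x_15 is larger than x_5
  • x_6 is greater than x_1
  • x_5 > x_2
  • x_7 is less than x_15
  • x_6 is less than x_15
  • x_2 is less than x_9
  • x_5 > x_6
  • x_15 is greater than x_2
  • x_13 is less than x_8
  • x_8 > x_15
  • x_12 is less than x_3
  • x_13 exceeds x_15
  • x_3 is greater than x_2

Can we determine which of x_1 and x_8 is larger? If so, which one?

x_8

x_1 < x_6 < x_5 < x_15 < x_13 < x_8, by transitivity through x_6, x_5, x_15, x_13.
So x_8 is larger.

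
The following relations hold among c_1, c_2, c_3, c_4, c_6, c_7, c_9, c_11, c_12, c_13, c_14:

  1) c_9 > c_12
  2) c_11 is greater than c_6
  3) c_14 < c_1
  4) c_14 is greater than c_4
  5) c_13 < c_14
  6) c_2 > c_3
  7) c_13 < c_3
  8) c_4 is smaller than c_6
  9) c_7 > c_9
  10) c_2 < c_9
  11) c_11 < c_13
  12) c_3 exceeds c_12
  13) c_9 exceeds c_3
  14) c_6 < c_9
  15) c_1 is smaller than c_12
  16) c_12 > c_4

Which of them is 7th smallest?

c_12

Piecing the relations together gives one ordering: c_4 < c_6 < c_11 < c_13 < c_14 < c_1 < c_12 < c_3 < c_2 < c_9 < c_7.
The 7th smallest is c_12.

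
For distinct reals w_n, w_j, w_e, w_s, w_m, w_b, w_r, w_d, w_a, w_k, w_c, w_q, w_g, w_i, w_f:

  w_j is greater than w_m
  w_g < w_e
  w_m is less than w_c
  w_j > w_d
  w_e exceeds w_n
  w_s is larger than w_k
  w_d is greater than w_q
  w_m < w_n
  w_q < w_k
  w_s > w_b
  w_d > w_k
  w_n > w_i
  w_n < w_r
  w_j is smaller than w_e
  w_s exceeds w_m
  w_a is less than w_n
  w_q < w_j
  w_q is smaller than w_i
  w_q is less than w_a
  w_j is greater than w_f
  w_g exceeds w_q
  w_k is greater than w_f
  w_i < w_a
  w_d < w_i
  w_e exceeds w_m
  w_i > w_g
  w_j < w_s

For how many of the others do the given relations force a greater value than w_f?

Directly above w_f: w_k, w_j.
One step further: w_d, w_s, w_e (5 so far).
One step further: w_i (6 so far).
One step further: w_a, w_n (8 so far).
One step further: w_r (9 so far).
No other element is forced above w_f by the given relations, so the count is 9.

9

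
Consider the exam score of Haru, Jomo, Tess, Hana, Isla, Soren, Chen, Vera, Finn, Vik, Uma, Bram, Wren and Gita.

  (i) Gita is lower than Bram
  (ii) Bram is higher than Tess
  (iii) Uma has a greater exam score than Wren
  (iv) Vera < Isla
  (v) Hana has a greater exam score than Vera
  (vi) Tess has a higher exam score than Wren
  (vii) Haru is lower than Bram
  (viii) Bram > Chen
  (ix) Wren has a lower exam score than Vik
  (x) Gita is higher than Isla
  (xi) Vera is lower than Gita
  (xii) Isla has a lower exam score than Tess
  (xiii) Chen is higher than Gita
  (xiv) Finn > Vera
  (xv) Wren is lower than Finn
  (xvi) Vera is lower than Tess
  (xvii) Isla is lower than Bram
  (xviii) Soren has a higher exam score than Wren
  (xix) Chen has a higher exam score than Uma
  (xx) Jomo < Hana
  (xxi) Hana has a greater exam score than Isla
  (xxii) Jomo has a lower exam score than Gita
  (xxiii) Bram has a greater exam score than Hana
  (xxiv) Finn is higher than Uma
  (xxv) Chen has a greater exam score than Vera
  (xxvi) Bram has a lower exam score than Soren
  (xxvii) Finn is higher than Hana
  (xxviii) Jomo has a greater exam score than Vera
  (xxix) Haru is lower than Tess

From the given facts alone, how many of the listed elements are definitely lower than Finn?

6

From Finn the given relations immediately reach Wren, Vera, Uma, Hana.
From those, Jomo, Isla — 6 in total.
Nothing else is reachable below Finn; 6 in all.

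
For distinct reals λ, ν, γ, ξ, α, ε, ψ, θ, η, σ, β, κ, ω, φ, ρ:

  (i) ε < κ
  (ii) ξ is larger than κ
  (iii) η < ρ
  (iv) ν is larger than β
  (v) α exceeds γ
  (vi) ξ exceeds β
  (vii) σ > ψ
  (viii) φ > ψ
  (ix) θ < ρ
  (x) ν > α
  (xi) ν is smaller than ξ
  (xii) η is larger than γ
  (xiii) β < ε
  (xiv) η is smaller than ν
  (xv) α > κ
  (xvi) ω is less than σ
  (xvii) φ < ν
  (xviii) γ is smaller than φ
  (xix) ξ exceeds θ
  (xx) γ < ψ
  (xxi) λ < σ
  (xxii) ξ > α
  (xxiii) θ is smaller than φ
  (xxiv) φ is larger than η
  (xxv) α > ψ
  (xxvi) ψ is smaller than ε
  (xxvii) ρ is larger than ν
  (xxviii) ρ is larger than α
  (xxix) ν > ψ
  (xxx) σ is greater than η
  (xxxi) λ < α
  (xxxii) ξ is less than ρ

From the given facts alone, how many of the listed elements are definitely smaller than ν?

The elements the relations force below ν are γ, λ, β, ψ, ε, κ, η, α, θ, φ — no chain reaches any other.
That is 10.

10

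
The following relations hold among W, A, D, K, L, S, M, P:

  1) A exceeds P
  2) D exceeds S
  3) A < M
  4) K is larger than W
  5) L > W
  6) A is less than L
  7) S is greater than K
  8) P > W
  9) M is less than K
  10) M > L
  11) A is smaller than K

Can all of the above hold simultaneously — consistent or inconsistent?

consistent

Every relation is compatible with W < P < A < L < M < K < S < D; the set is consistent.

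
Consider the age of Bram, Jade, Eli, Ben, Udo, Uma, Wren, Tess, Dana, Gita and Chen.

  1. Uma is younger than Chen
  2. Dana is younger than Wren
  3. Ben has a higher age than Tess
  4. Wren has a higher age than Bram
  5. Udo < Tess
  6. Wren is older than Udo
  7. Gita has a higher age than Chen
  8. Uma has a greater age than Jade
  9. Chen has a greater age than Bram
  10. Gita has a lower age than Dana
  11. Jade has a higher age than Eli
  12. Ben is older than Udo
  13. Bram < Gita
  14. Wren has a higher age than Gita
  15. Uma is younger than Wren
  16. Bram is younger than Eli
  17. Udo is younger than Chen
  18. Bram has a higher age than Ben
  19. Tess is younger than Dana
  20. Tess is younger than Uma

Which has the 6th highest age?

Jade

Chaining the given pairs: Udo < Tess < Ben < Bram < Eli < Jade < Uma < Chen < Gita < Dana < Wren.
Counting 6 from the largest end gives Jade.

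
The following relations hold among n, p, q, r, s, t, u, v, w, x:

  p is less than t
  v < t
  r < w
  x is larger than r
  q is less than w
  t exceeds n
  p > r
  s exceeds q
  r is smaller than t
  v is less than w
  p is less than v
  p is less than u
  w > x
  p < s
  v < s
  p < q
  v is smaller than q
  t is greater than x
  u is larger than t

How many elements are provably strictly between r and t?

The relations place r below t. An element lies strictly between them when it is forced above r and also forced below t.
Above r: {p, v, x, q, s, u, w}. Below t: {p, v, n, x}.
Intersection: {p, v, x} — 3.

3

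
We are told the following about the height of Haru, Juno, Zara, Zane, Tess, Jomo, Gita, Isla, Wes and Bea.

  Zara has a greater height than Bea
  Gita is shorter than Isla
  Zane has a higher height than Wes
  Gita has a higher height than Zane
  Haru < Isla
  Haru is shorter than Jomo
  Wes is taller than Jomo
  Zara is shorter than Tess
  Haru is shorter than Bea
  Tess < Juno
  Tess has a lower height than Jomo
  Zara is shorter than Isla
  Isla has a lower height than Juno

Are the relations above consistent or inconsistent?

Every relation is compatible with Haru < Bea < Zara < Tess < Jomo < Wes < Zane < Gita < Isla < Juno; the set is consistent.

consistent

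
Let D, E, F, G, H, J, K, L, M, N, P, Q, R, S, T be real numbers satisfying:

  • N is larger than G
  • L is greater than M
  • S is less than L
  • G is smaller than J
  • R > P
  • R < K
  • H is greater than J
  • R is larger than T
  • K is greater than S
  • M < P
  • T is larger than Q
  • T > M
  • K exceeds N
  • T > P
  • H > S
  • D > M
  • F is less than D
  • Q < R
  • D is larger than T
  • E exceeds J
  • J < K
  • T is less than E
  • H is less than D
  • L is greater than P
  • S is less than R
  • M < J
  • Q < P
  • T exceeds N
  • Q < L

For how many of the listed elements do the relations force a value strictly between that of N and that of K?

2

The relations place N below K. An element lies strictly between them when it is forced above N and also forced below K.
Above N: {T, R, D, E}. Below K: {Q, M, G, S, J, P, T, R}.
Intersection: {T, R} — 2.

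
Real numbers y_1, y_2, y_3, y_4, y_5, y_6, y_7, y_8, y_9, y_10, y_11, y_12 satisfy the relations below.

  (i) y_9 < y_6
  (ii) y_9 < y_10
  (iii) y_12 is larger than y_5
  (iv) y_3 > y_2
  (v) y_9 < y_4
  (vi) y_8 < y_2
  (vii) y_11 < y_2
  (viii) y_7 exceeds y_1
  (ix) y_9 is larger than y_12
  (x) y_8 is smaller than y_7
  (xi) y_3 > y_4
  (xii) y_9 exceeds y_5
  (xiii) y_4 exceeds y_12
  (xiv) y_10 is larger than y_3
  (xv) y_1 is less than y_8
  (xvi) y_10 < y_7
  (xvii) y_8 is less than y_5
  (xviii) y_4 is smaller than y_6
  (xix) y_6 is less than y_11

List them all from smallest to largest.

Nothing is placed below y_1, so it is least; from there y_1 < y_8; y_8 < y_5; y_5 < y_12; y_12 < y_9; y_9 < y_4; y_4 < y_6; y_6 < y_11; y_11 < y_2; y_2 < y_3; y_3 < y_10; y_10 < y_7, each given directly.

y_1 < y_8 < y_5 < y_12 < y_9 < y_4 < y_6 < y_11 < y_2 < y_3 < y_10 < y_7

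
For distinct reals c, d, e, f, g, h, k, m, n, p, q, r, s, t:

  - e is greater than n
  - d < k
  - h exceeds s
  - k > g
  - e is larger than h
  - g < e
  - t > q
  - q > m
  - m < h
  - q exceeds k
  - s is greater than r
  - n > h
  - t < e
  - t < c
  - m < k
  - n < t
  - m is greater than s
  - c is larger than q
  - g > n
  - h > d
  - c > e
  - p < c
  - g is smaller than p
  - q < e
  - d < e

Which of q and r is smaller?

The relevant relations are r < s; s < m; m < h; h < n; n < g; g < k; k < q.
Chaining these gives r < s < m < h < n < g < k < q.
So r < q; r is the smaller of the two.

r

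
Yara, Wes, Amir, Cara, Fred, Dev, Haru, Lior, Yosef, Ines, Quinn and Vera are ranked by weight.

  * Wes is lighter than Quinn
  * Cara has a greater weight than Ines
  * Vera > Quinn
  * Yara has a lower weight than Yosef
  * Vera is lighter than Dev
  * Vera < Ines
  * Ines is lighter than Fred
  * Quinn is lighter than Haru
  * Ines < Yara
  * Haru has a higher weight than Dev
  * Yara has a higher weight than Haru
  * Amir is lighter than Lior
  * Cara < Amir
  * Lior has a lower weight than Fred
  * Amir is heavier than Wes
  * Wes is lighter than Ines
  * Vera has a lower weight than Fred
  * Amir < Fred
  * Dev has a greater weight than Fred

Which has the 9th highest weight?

Chaining the given pairs: Wes < Quinn < Vera < Ines < Cara < Amir < Lior < Fred < Dev < Haru < Yara < Yosef.
The 9th largest is Ines.

Ines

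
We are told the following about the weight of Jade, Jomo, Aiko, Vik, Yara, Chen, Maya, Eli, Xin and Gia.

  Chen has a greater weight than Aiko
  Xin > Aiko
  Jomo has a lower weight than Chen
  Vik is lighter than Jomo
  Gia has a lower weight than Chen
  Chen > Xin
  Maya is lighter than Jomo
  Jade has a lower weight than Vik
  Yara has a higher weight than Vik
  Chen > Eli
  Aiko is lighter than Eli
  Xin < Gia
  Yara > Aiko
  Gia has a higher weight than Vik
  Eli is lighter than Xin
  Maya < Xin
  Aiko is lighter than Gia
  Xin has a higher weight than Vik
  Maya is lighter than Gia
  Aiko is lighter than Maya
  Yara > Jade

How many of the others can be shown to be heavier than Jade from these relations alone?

From Jade the given relations immediately reach Vik, Yara.
From those, Xin, Gia, Jomo — 5 in total.
From those, Chen — 6 in total.
No other element is forced above Jade by the given relations, so the count is 6.

6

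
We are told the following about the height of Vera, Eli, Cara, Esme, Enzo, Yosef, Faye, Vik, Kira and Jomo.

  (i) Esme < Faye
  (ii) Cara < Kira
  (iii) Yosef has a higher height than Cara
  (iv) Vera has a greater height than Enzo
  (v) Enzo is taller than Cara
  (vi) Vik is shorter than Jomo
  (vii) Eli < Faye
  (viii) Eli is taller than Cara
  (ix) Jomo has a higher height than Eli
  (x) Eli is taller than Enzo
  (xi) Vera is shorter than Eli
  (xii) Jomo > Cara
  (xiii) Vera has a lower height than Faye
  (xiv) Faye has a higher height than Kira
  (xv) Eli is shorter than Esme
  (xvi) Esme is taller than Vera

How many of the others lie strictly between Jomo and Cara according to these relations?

The relations place Cara below Jomo. An element lies strictly between them when it is forced above Cara and also forced below Jomo.
Above Cara: {Yosef, Kira, Enzo, Vera, Eli, Esme, Faye}. Below Jomo: {Vik, Enzo, Vera, Eli}.
Intersection: {Enzo, Vera, Eli} — 3.

3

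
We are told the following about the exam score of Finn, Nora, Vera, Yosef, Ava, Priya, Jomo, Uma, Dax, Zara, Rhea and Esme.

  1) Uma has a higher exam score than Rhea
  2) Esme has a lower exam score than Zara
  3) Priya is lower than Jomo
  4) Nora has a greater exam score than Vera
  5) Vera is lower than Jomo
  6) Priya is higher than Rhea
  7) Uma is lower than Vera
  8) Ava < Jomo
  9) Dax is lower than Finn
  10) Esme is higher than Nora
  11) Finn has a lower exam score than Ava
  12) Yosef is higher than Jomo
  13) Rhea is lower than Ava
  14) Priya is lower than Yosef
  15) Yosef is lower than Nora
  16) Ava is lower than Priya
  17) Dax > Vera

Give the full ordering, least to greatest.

Rhea < Uma < Vera < Dax < Finn < Ava < Priya < Jomo < Yosef < Nora < Esme < Zara

The consecutive links are each given: Rhea < Uma; Uma < Vera; Vera < Dax; Dax < Finn; Finn < Ava; Ava < Priya; Priya < Jomo; Jomo < Yosef; Yosef < Nora; Nora < Esme; Esme < Zara.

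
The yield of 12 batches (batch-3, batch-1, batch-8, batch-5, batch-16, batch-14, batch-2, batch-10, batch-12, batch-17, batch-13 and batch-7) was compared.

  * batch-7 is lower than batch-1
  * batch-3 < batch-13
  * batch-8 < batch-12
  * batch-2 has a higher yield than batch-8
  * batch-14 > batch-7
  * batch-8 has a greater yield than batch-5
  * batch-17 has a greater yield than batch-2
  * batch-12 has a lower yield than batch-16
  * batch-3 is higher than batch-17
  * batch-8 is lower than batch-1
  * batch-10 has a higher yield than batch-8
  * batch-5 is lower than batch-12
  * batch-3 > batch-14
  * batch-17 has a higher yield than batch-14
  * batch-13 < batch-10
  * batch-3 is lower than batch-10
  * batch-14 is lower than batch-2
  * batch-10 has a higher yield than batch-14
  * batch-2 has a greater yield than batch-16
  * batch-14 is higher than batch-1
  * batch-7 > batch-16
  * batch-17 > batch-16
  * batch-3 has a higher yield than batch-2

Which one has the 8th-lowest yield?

batch-2

The consecutive relations fix a unique order: batch-5 < batch-8 < batch-12 < batch-16 < batch-7 < batch-1 < batch-14 < batch-2 < batch-17 < batch-3 < batch-13 < batch-10.
The 8th smallest is batch-2.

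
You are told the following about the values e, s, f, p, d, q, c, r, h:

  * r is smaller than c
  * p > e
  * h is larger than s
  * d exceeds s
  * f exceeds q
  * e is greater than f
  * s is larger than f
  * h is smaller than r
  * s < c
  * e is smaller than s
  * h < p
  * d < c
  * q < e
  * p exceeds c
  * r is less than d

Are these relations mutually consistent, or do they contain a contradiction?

consistent

Every relation is compatible with q < f < e < s < h < r < d < c < p; the set is consistent.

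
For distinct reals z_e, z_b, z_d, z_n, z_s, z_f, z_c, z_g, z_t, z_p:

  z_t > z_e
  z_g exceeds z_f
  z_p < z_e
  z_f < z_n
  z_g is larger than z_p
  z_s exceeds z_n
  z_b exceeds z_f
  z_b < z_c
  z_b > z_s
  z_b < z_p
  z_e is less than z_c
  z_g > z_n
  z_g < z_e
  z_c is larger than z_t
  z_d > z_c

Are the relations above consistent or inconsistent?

The single ordering z_f < z_n < z_s < z_b < z_p < z_g < z_e < z_t < z_c < z_d satisfies every listed relation, so no contradiction arises.

consistent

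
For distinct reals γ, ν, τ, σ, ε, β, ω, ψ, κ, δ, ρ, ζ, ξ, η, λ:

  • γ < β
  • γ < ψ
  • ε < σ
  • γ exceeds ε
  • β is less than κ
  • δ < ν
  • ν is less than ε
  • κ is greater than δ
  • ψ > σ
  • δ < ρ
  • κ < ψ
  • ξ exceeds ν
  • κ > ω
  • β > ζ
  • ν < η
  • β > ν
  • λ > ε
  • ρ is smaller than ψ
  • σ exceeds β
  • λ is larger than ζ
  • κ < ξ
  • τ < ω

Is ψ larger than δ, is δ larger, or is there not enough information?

Chaining the given relations: δ < ν < ε < γ < β < κ < ψ.
So ψ is larger.

ψ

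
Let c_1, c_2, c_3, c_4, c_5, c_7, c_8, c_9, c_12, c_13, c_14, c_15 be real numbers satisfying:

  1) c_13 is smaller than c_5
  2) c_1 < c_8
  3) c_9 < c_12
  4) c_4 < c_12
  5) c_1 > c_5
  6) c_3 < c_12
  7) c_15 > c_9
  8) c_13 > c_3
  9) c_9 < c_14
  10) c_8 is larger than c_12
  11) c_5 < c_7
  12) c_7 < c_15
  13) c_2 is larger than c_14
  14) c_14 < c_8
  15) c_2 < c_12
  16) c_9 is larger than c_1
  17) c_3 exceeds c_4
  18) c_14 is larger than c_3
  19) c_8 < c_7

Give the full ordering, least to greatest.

c_4 < c_3 < c_13 < c_5 < c_1 < c_9 < c_14 < c_2 < c_12 < c_8 < c_7 < c_15

Each adjacent pair is fixed by a given relation: c_4 < c_3; c_3 < c_13; c_13 < c_5; c_5 < c_1; c_1 < c_9; c_9 < c_14; c_14 < c_2; c_2 < c_12; c_12 < c_8; c_8 < c_7; c_7 < c_15. Chaining them end to end gives the full order.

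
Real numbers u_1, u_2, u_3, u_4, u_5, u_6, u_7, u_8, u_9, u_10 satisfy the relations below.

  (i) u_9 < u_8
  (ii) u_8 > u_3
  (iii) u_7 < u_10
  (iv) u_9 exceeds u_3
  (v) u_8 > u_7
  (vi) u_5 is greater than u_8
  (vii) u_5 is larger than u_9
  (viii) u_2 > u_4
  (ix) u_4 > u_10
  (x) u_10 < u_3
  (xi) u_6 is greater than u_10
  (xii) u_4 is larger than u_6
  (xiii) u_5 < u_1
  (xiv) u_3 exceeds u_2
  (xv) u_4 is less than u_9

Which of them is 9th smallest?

u_5

The consecutive relations fix a unique order: u_7 < u_10 < u_6 < u_4 < u_2 < u_3 < u_9 < u_8 < u_5 < u_1.
Counting 9 from the smallest end gives u_5.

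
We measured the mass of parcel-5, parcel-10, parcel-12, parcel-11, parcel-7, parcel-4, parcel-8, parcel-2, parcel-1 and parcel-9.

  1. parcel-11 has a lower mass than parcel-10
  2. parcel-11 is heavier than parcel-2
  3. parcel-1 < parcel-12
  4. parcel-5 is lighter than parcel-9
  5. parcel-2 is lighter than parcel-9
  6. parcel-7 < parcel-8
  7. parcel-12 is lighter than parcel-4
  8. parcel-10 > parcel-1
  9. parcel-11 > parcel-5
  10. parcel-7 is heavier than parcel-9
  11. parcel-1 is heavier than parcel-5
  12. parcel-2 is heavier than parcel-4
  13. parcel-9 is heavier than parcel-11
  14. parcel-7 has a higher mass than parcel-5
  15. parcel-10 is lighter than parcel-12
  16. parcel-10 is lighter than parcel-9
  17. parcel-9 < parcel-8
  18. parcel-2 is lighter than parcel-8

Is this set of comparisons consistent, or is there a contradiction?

Chaining the given relations yields parcel-12 < parcel-4 < parcel-2 < parcel-11 < parcel-10, so parcel-12 < parcel-10. But one relation states parcel-10 < parcel-12. These cannot both hold.

inconsistent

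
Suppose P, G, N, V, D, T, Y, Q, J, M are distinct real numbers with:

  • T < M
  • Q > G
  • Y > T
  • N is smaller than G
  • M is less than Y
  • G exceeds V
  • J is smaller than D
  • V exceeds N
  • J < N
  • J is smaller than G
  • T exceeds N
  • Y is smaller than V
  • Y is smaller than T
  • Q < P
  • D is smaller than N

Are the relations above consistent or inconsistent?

Chaining the given relations yields T < M < Y, so T < Y. But one relation states Y < T. These cannot both hold.

inconsistent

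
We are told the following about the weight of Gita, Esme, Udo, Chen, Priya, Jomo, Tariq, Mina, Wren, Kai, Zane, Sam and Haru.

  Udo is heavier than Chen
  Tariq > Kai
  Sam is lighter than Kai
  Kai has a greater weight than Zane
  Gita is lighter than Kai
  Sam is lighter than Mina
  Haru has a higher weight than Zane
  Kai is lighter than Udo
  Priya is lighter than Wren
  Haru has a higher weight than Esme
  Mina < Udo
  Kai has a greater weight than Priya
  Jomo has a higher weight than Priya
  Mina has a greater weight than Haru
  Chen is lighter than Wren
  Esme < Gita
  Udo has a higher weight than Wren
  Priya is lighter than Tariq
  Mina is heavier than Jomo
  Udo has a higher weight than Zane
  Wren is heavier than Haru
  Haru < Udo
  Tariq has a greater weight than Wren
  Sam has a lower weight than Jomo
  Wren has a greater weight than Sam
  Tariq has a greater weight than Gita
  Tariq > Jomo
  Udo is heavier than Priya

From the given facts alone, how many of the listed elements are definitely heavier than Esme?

7

From Esme the given relations immediately reach Gita, Haru.
From those, Mina, Wren, Kai, Udo, Tariq — 7 in total.
Nothing else is reachable above Esme; 7 in all.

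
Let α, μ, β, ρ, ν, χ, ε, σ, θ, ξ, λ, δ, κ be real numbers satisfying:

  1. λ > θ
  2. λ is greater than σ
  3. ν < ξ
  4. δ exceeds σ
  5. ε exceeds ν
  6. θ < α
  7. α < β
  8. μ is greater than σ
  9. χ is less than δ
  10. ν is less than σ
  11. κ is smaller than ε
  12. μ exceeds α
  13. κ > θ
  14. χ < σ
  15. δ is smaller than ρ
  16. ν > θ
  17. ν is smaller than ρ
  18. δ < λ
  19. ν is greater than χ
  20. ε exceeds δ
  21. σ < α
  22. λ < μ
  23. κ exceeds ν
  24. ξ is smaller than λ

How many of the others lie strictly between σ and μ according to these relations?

Chaining upward from σ reaches: α, δ, λ, β, ε, ρ.
Chaining downward from μ reaches: θ, χ, ν, ξ, α, δ, λ.
Strictly between σ and μ are those in both lists: α, δ, λ — 3 elements.

3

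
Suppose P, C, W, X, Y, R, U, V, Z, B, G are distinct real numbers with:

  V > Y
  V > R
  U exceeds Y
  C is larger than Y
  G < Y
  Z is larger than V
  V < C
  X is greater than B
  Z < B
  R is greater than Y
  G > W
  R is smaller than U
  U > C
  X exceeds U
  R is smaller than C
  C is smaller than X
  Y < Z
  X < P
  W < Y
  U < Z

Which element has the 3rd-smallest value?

The consecutive relations fix a unique order: W < G < Y < R < V < C < U < Z < B < X < P.
Counting 3 from the smallest end gives Y.

Y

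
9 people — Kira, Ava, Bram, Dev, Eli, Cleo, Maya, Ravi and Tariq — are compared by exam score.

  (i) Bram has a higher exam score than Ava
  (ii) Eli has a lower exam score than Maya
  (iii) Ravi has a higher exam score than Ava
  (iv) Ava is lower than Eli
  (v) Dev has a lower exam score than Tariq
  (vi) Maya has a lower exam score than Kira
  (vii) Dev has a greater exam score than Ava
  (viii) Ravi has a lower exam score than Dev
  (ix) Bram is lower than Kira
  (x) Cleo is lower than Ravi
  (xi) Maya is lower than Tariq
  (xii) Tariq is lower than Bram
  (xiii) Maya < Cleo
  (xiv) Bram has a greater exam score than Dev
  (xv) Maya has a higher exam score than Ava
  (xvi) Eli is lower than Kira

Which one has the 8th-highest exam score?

Piecing the relations together gives one ordering: Ava < Eli < Maya < Cleo < Ravi < Dev < Tariq < Bram < Kira.
The 8th largest is Eli.

Eli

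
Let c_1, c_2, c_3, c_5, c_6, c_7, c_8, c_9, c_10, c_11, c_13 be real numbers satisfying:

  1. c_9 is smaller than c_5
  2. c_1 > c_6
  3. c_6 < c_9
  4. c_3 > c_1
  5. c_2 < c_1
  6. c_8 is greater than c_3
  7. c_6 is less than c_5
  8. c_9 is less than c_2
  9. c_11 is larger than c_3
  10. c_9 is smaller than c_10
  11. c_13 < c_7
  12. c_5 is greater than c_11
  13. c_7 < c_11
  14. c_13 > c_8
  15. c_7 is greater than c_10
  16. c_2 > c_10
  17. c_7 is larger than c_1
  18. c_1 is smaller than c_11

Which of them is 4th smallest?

Chaining the given pairs: c_6 < c_9 < c_10 < c_2 < c_1 < c_3 < c_8 < c_13 < c_7 < c_11 < c_5.
The 4th smallest is c_2.

c_2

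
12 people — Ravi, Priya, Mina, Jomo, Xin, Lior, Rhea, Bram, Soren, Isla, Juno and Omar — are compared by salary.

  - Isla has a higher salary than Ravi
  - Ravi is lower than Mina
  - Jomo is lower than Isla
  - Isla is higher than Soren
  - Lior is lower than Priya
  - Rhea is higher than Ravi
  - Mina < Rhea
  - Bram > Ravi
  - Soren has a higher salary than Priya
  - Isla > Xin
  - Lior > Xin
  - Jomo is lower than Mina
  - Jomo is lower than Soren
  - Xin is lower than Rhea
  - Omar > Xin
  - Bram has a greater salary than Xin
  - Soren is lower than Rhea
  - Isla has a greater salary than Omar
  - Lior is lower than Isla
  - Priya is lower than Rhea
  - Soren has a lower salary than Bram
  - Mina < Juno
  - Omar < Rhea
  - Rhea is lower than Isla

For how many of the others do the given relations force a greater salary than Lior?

From Lior the given relations immediately reach Priya, Isla.
From those, Soren, Rhea — 4 in total.
From those, Bram — 5 in total.
Nothing else is reachable above Lior; 5 in all.

5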